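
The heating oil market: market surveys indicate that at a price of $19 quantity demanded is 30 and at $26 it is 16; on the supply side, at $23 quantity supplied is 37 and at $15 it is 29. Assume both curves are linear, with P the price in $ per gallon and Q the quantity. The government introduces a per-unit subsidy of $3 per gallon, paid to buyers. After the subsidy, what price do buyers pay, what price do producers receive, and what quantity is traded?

Buyers pay $17; producers receive $20; quantity = 34.

Demand slope: (16 − 30)/(26 − 19) = -2, so Qd = 68 − 2P.
Supply slope: (29 − 37)/(15 − 23) = 1, so Qs = P + 14.
Without the subsidy, 68 − 2P = P + 14 gives 3P = 54, so P* = $18 and Q* = 32.
With a per-unit subsidy paid to buyers, each effectively pays P − 3, so demand becomes Qd = 68 − 2(P − 3).
New equilibrium: buyers pay $17, producers receive $20, Q = 34. (Wedge: Pb − Ps = −3.)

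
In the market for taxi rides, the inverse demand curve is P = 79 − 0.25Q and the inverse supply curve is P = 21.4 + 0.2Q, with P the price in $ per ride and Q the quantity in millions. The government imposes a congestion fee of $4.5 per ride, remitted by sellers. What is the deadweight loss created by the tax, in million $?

Inverting to Q(P) form: Qd = 316 − 4P; Qs = 5P − 107.
Without the tax, 316 − 4P = 5P − 107 gives 9P = 423, so P* = $47 and Q* = 128.
With the tax collected from sellers, supply shifts: Qs = 5(P − 4.5) − 107.
Solving gives Q = 118 with buyers paying $49.5 and sellers receiving $45 (the $4.5 wedge).
Quantity falls by |ΔQ| = |128 − 118| = 10.
DWL = ½ · t · |ΔQ| = ½ · 4.5 · 10 = $22.5.

Deadweight loss = $22.5 million.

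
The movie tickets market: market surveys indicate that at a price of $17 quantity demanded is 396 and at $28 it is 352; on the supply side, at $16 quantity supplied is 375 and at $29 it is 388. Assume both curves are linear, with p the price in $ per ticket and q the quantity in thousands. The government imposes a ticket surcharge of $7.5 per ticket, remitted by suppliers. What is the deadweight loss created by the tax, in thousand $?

Deadweight loss = $22.5 thousand.

Demand slope: (352 − 396)/(28 − 17) = -4, so qd = 464 − 4p.
Supply slope: (388 − 375)/(29 − 16) = 1, so qs = p + 359.
Without the tax, 464 − 4p = p + 359 gives 5p = 105, so p* = $21 and q* = 380.
With the tax collected from suppliers, supply shifts: qs = (p − 7.5) + 359.
New equilibrium: buyers pay $22.5, suppliers receive $15, q = 374. (Wedge: pb − ps = 7.5.)
Quantity falls by |ΔQ| = |380 − 374| = 6.
DWL = ½ · t · |ΔQ| = ½ · 7.5 · 6 = $22.5.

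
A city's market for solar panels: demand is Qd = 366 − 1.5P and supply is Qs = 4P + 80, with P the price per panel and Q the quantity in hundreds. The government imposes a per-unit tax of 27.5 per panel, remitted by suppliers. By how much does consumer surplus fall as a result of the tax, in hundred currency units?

Before the tax: set 366 − 1.5P = 4P + 80 → P* = 52, Q* = 288.
With the tax collected from suppliers, supply shifts: Qs = 4(P − 27.5) + 80.
Solving gives Q = 258 with buyers paying 72 and suppliers receiving 44.5 (the 27.5 wedge).
ΔCS is the trapezoid between Q = 258 and Q = 288 of height 20: ½ · (288 + 258) · 20 = 5460.

Consumer surplus falls by 5460 hundred.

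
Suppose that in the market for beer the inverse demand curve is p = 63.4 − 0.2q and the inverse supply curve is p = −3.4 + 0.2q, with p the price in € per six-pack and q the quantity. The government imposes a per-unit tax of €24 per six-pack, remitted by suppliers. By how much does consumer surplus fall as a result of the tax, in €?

Consumer surplus falls by €1644.

Inverting to q(p) form: qd = 317 − 5p; qs = 5p + 17.
Before the tax: set 317 − 5p = 5p + 17 → p* = €30, q* = 167.
With the tax collected from suppliers, supply shifts: qs = 5(p − 24) + 17.
New equilibrium: consumers pay €42, suppliers receive €18, q = 107. (Wedge: pb − ps = 24.)
ΔCS is the trapezoid between Q = 107 and Q = 167 of height €12: ½ · (167 + 107) · 12 = €1644.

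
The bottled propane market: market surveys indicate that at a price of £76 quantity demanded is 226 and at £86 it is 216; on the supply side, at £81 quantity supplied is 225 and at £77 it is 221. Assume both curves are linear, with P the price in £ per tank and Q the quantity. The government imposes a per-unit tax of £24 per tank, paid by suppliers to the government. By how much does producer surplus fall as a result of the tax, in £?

Demand slope: (216 − 226)/(86 − 76) = -1, so Qd = 302 − P.
Supply slope: (221 − 225)/(77 − 81) = 1, so Qs = P + 144.
Before the tax: set 302 − P = P + 144 → P* = £79, Q* = 223.
With the tax collected from suppliers, supply shifts: Qs = (P − 24) + 144.
New equilibrium: buyers pay £91, suppliers receive £67, Q = 211. (Wedge: Pb − Ps = 24.)
ΔPS is the trapezoid between Q = 211 and Q = 223 of height £12: ½ · (223 + 211) · 12 = £2604.

Producer surplus falls by £2604.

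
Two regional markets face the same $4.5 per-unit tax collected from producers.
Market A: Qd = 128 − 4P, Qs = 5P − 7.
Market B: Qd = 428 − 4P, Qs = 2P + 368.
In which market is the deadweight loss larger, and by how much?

Market A, by $9.

Market A: pre-tax P* = $15, Q* = 68; post-tax Q = 58; deadweight loss = $22.5.
Market B: pre-tax P* = $10, Q* = 388; post-tax Q = 382; deadweight loss = $13.5.
Difference: $22.5 vs $13.5 → market A is larger by $9.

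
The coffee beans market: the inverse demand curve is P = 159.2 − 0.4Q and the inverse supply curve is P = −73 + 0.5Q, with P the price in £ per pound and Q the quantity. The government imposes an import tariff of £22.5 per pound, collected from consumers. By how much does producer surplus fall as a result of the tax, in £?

Rewrite in direct form: Qd = 398 − 2.5P and Qs = 2P + 146.
Before the tax: set 398 − 2.5P = 2P + 146 → P* = £56, Q* = 258.
With the tax collected from consumers, demand (in seller-price terms) shifts: Qd = 398 − 2.5(P + 22.5).
Solving gives Q = 233 with consumers paying £66 and suppliers receiving £43.5 (the £22.5 wedge).
ΔPS is the trapezoid between Q = 233 and Q = 258 of height £12.5: ½ · (258 + 233) · 12.5 = £3068.75.

Producer surplus falls by £3068.75.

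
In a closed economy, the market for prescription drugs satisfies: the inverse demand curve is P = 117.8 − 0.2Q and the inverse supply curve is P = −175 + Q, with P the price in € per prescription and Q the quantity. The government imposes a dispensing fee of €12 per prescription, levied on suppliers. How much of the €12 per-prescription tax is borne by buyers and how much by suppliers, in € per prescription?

Buyers bear €2 per prescription; suppliers bear €10 per prescription.

Rewrite in direct form: Qd = 589 − 5P and Qs = P + 175.
Before the tax: set 589 − 5P = P + 175 → P* = €69, Q* = 244.
With the tax collected from suppliers, supply shifts: Qs = (P − 12) + 175.
New equilibrium: buyers pay €71, suppliers receive €59, Q = 234. (Wedge: Pb − Ps = 12.)
Burden on buyers: €2; on suppliers: €10. (They sum to €12.)
The less price-elastic side of the market bears the larger share of a per-unit tax.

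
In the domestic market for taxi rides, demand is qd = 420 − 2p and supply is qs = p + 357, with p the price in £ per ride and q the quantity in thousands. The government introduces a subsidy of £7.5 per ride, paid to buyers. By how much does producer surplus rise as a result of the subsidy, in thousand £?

Producer surplus rises by £1902.5 thousand.

Before the subsidy: set 420 − 2p = p + 357 → p* = £21, q* = 378.
With a per-unit subsidy paid to buyers, each effectively pays p − 7.5, so demand becomes qd = 420 − 2(p − 7.5).
Solving gives q = 383 with buyers paying £18.5 and producers receiving £26 (the £7.5 wedge).
ΔPS is the trapezoid between Q = 383 and Q = 378 of height £5: ½ · (378 + 383) · 5 = £1902.5.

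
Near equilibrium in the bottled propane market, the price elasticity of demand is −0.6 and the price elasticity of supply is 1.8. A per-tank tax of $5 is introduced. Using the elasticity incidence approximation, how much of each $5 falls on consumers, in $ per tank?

Incidence ratio: consumers' share ≈ εs / (εs + |εd|) = 1.8 / (1.8 + 0.6) = 0.75.
So consumers bear ≈ 0.75 × $5 = $3.75; sellers bear $1.25.

Consumers bear ≈ $3.75 per tank.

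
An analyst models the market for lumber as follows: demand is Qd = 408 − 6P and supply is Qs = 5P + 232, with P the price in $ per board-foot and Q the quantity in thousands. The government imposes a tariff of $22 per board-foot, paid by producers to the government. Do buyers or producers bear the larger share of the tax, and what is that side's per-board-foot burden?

Without the tax, 408 − 6P = 5P + 232 gives 11P = 176, so P* = $16 and Q* = 312.
With the tax collected from producers, supply shifts: Qs = 5(P − 22) + 232.
New equilibrium: buyers pay $26, producers receive $4, Q = 252. (Wedge: Pb − Ps = 22.)
Per-board-foot burden: buyers $10, producers $12.
Producers take the larger share because supply is less price-elastic here (demand slope 6 vs supply slope 5).

Producers bear the larger share: $12 per board-foot.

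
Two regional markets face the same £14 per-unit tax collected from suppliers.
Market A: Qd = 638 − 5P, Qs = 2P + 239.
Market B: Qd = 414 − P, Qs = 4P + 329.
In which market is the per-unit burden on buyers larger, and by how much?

Market A: pre-tax P* = £57, Q* = 353; post-tax Q = 333; per-unit burden on buyers = £4.
Market B: pre-tax P* = £17, Q* = 397; post-tax Q = 385.8; per-unit burden on buyers = £11.2.
Difference: £4 vs £11.2 → market B is larger by £7.2.

Market B, by £7.2.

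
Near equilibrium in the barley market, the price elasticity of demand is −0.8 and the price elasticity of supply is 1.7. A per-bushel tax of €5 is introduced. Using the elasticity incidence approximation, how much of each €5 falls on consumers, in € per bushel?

Consumers bear ≈ €3.4 per bushel.

Incidence ratio: consumers' share ≈ εs / (εs + |εd|) = 1.7 / (1.7 + 0.8) = 0.68.
So consumers bear ≈ 0.68 × €5 = €3.4; producers bear €1.6.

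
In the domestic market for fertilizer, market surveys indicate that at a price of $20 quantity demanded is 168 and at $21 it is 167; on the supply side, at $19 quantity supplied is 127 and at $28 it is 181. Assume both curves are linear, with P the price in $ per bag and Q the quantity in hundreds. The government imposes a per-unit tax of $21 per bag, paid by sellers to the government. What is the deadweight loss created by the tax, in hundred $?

Demand slope: (167 − 168)/(21 − 20) = -1, so Qd = 188 − P.
Supply slope: (181 − 127)/(28 − 19) = 6, so Qs = 6P + 13.
Before the tax: set 188 − P = 6P + 13 → P* = $25, Q* = 163.
With the tax collected from sellers, supply shifts: Qs = 6(P − 21) + 13.
Solving gives Q = 145 with consumers paying $43 and sellers receiving $22 (the $21 wedge).
Quantity falls by |ΔQ| = |163 − 145| = 18.
DWL = ½ · t · |ΔQ| = ½ · 21 · 18 = $189.

Deadweight loss = $189 hundred.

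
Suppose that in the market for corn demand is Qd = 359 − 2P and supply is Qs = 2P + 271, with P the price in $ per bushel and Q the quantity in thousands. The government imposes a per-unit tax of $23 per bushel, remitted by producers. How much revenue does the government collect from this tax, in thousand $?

Without the tax, 359 − 2P = 2P + 271 gives 4P = 88, so P* = $22 and Q* = 315.
With the tax collected from producers, supply shifts: Qs = 2(P − 23) + 271.
New equilibrium: consumers pay $33.5, producers receive $10.5, Q = 292. (Wedge: Pb − Ps = 23.)
Revenue = t · Q = 23 · 292 = $6716.

Tax revenue = $6716 thousand.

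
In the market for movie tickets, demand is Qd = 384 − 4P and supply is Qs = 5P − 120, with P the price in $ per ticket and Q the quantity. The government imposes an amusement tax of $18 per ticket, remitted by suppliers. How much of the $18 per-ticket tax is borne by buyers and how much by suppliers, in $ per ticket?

Without the tax, 384 − 4P = 5P − 120 gives 9P = 504, so P* = $56 and Q* = 160.
With the tax collected from suppliers, supply shifts: Qs = 5(P − 18) − 120.
Solving gives Q = 120 with buyers paying $66 and suppliers receiving $48 (the $18 wedge).
Burden on buyers: $10; on suppliers: $8. (They sum to $18.)

Buyers bear $10 per ticket; suppliers bear $8 per ticket.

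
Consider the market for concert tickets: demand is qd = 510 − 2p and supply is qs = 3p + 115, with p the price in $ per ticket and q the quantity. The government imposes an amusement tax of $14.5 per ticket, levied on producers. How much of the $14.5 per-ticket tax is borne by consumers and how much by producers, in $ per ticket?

Before the tax: set 510 − 2p = 3p + 115 → p* = $79, q* = 352.
With the tax collected from producers, supply shifts: qs = 3(p − 14.5) + 115.
New equilibrium: consumers pay $87.7, producers receive $73.2, q = 334.6. (Wedge: pb − ps = 14.5.)
Burden on consumers: $8.7; on producers: $5.8. (They sum to $14.5.)

Consumers bear $8.7 per ticket; producers bear $5.8 per ticket.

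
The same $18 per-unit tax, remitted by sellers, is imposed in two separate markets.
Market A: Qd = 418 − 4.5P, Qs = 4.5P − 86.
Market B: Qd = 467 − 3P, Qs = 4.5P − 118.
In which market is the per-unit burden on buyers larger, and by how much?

Market A: pre-tax P* = $56, Q* = 166; post-tax Q = 125.5; per-unit burden on buyers = $9.
Market B: pre-tax P* = $78, Q* = 233; post-tax Q = 200.6; per-unit burden on buyers = $10.8.
Difference: $9 vs $10.8 → market B is larger by $1.8.

Market B, by $1.8.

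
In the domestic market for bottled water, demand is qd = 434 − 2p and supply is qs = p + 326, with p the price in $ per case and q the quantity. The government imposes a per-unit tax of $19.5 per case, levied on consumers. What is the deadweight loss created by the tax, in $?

Before the tax: set 434 − 2p = p + 326 → p* = $36, q* = 362.
With the tax collected from consumers, demand (in seller-price terms) shifts: qd = 434 − 2(p + 19.5).
New equilibrium: consumers pay $42.5, suppliers receive $23, q = 349. (Wedge: pb − ps = 19.5.)
Quantity falls by |ΔQ| = |362 − 349| = 13.
DWL = ½ · t · |ΔQ| = ½ · 19.5 · 13 = $126.75.

Deadweight loss = $126.75.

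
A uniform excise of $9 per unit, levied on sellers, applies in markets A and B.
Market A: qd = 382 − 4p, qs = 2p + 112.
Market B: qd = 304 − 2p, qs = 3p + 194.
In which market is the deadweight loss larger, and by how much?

Market A: pre-tax p* = $45, q* = 202; post-tax q = 190; deadweight loss = $54.
Market B: pre-tax p* = $22, q* = 260; post-tax q = 249.2; deadweight loss = $48.6.
Difference: $54 vs $48.6 → market A is larger by $5.4.

Market A, by $5.4.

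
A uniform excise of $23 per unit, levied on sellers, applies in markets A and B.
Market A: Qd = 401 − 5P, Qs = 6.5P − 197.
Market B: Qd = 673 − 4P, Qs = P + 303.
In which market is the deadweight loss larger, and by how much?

Market A, by $535.9.

Market A: pre-tax P* = $52, Q* = 141; post-tax Q = 76; deadweight loss = $747.5.
Market B: pre-tax P* = $74, Q* = 377; post-tax Q = 358.6; deadweight loss = $211.6.
Difference: $747.5 vs $211.6 → market A is larger by $535.9.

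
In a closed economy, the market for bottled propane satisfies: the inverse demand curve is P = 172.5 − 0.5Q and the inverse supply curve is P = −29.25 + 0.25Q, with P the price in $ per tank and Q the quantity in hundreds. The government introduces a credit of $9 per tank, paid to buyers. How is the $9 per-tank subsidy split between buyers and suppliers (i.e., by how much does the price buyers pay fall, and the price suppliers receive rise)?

Buyers gain $6 per tank; suppliers gain $3 per tank.

Rewrite in direct form: Qd = 345 − 2P and Qs = 4P + 117.
Before the subsidy: set 345 − 2P = 4P + 117 → P* = $38, Q* = 269.
With a per-unit subsidy paid to buyers, each effectively pays P − 9, so demand becomes Qd = 345 − 2(P − 9).
Solving gives Q = 281 with buyers paying $32 and suppliers receiving $41 (the $9 wedge).
Gain to buyers: $6; to suppliers: $3. (They sum to $9.)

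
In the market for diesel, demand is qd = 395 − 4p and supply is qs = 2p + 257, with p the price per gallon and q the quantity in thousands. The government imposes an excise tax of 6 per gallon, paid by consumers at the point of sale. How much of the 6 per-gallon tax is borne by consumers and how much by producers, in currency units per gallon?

Consumers bear 2 per gallon; producers bear 4 per gallon.

Before the tax: set 395 − 4p = 2p + 257 → p* = 23, q* = 303.
With the tax collected from consumers, demand (in seller-price terms) shifts: qd = 395 − 4(p + 6).
New equilibrium: consumers pay 25, producers receive 19, q = 295. (Wedge: pb − ps = 6.)
Burden on consumers: 2; on producers: 4. (They sum to 6.)
The less price-elastic side of the market bears the larger share of a per-unit tax.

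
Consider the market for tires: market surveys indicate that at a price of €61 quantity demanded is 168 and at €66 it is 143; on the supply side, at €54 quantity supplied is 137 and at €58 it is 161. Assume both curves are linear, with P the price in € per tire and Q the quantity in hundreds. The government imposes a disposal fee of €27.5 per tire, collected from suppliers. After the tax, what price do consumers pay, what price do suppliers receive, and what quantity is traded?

Consumers pay €75; suppliers receive €47.5; quantity = 98.

Demand slope: (143 − 168)/(66 − 61) = -5, so Qd = 473 − 5P.
Supply slope: (161 − 137)/(58 − 54) = 6, so Qs = 6P − 187.
Before the tax: set 473 − 5P = 6P − 187 → P* = €60, Q* = 173.
With the tax collected from suppliers, supply shifts: Qs = 6(P − 27.5) − 187.
New equilibrium: consumers pay €75, suppliers receive €47.5, Q = 98. (Wedge: Pb − Ps = 27.5.)
The less price-elastic side of the market bears the larger share of a per-unit tax.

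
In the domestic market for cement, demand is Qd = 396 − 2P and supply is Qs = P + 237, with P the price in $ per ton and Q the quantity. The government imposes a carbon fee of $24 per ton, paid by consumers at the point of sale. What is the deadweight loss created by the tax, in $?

Before the tax: set 396 − 2P = P + 237 → P* = $53, Q* = 290.
With the tax collected from consumers, demand (in seller-price terms) shifts: Qd = 396 − 2(P + 24).
New equilibrium: consumers pay $61, sellers receive $37, Q = 274. (Wedge: Pb − Ps = 24.)
Quantity falls by |ΔQ| = |290 − 274| = 16.
DWL = ½ · t · |ΔQ| = ½ · 24 · 16 = $192.

Deadweight loss = $192.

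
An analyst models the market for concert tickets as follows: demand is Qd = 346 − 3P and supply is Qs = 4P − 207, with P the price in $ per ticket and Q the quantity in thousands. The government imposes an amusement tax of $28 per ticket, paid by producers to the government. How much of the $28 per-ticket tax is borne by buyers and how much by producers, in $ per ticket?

Before the tax: set 346 − 3P = 4P − 207 → P* = $79, Q* = 109.
With the tax collected from producers, supply shifts: Qs = 4(P − 28) − 207.
Solving gives Q = 61 with buyers paying $95 and producers receiving $67 (the $28 wedge).
Burden on buyers: $16; on producers: $12. (They sum to $28.)
The less price-elastic side of the market bears the larger share of a per-unit tax.

Buyers bear $16 per ticket; producers bear $12 per ticket.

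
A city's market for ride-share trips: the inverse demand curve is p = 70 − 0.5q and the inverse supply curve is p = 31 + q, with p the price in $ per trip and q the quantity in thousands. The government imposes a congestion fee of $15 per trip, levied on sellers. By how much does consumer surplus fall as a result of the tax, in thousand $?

Inverting to q(p) form: qd = 140 − 2p; qs = p − 31.
Before the tax: set 140 − 2p = p − 31 → p* = $57, q* = 26.
With the tax collected from sellers, supply shifts: qs = (p − 15) − 31.
Solving gives q = 16 with consumers paying $62 and sellers receiving $47 (the $15 wedge).
ΔCS is the trapezoid between Q = 16 and Q = 26 of height $5: ½ · (26 + 16) · 5 = $105.

Consumer surplus falls by $105 thousand.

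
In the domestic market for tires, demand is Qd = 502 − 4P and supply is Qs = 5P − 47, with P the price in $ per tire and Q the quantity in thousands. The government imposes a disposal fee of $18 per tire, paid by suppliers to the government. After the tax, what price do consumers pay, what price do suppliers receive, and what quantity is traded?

Consumers pay $71; suppliers receive $53; quantity = 218.

Without the tax, 502 − 4P = 5P − 47 gives 9P = 549, so P* = $61 and Q* = 258.
With the tax collected from suppliers, supply shifts: Qs = 5(P − 18) − 47.
Solving gives Q = 218 with consumers paying $71 and suppliers receiving $53 (the $18 wedge).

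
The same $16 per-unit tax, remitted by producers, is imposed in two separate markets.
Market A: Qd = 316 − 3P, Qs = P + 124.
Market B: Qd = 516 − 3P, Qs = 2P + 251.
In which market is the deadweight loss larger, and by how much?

Market B, by $57.6.

Market A: pre-tax P* = $48, Q* = 172; post-tax Q = 160; deadweight loss = $96.
Market B: pre-tax P* = $53, Q* = 357; post-tax Q = 337.8; deadweight loss = $153.6.
Difference: $96 vs $153.6 → market B is larger by $57.6.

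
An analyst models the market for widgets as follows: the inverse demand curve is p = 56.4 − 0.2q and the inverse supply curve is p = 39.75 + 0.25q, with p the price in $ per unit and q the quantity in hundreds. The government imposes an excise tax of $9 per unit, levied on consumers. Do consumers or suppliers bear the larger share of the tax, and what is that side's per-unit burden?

Inverting to q(p) form: qd = 282 − 5p; qs = 4p − 159.
Before the tax: set 282 − 5p = 4p − 159 → p* = $49, q* = 37.
With the tax collected from consumers, demand (in seller-price terms) shifts: qd = 282 − 5(p + 9).
New equilibrium: consumers pay $53, suppliers receive $44, q = 17. (Wedge: pb − ps = 9.)
Per-unit burden: consumers $4, suppliers $5.
Suppliers take the larger share because supply is less price-elastic here (demand slope 5 vs supply slope 4).
The less price-elastic side of the market bears the larger share of a per-unit tax.

Suppliers bear the larger share: $5 per unit.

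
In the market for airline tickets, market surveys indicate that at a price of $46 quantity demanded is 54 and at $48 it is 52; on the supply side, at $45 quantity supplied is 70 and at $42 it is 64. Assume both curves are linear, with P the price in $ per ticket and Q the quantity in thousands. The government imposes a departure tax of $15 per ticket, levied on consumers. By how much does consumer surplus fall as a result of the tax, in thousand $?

Consumer surplus falls by $550 thousand.

Demand slope: (52 − 54)/(48 − 46) = -1, so Qd = 100 − P.
Supply slope: (64 − 70)/(42 − 45) = 2, so Qs = 2P − 20.
Before the tax: set 100 − P = 2P − 20 → P* = $40, Q* = 60.
With the tax collected from consumers, demand (in seller-price terms) shifts: Qd = 100 − (P + 15).
Solving gives Q = 50 with consumers paying $50 and sellers receiving $35 (the $15 wedge).
ΔCS is the trapezoid between Q = 50 and Q = 60 of height $10: ½ · (60 + 50) · 10 = $550.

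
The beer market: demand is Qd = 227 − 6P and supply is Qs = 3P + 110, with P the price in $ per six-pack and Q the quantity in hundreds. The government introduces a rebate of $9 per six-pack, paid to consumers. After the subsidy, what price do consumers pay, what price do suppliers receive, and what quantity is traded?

Consumers pay $10; suppliers receive $19; quantity = 167.

Without the subsidy, 227 − 6P = 3P + 110 gives 9P = 117, so P* = $13 and Q* = 149.
With a per-unit subsidy paid to consumers, each effectively pays P − 9, so demand becomes Qd = 227 − 6(P − 9).
New equilibrium: consumers pay $10, suppliers receive $19, Q = 167. (Wedge: Pb − Ps = −9.)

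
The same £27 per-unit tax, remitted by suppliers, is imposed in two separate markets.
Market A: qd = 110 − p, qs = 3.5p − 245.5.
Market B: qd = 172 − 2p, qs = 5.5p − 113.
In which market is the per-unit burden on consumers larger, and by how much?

Market A: pre-tax p* = £79, q* = 31; post-tax q = 10; per-unit burden on consumers = £21.
Market B: pre-tax p* = £38, q* = 96; post-tax q = 56.4; per-unit burden on consumers = £19.8.
Difference: £21 vs £19.8 → market A is larger by £1.2.

Market A, by £1.2.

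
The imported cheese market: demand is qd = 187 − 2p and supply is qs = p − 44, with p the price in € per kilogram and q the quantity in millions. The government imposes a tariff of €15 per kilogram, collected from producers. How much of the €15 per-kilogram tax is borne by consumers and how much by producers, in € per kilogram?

Without the tax, 187 − 2p = p − 44 gives 3p = 231, so p* = €77 and q* = 33.
With the tax collected from producers, supply shifts: qs = (p − 15) − 44.
Solving gives q = 23 with consumers paying €82 and producers receiving €67 (the €15 wedge).
Burden on consumers: €5; on producers: €10. (They sum to €15.)
The less price-elastic side of the market bears the larger share of a per-unit tax.

Consumers bear €5 per kilogram; producers bear €10 per kilogram.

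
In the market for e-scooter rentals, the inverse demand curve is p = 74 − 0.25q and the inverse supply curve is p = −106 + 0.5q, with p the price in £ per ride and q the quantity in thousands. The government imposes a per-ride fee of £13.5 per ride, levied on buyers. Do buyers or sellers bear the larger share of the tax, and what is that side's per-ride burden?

Sellers bear the larger share: £9 per ride.

Inverting to q(p) form: qd = 296 − 4p; qs = 2p + 212.
Without the tax, 296 − 4p = 2p + 212 gives 6p = 84, so p* = £14 and q* = 240.
With the tax collected from buyers, demand (in seller-price terms) shifts: qd = 296 − 4(p + 13.5).
Solving gives q = 222 with buyers paying £18.5 and sellers receiving £5 (the £13.5 wedge).
Per-ride burden: buyers £4.5, sellers £9.
Sellers take the larger share because supply is less price-elastic here (demand slope 4 vs supply slope 2).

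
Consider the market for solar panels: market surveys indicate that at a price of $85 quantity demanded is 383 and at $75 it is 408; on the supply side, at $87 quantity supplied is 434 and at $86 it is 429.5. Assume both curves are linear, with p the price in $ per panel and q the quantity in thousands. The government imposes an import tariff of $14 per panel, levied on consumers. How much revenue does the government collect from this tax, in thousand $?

Tax revenue = $5257 thousand.

Demand slope: (408 − 383)/(75 − 85) = -2.5, so qd = 595.5 − 2.5p.
Supply slope: (429.5 − 434)/(86 − 87) = 4.5, so qs = 4.5p + 42.5.
Without the tax, 595.5 − 2.5p = 4.5p + 42.5 gives 7p = 553, so p* = $79 and q* = 398.
With the tax collected from consumers, demand (in seller-price terms) shifts: qd = 595.5 − 2.5(p + 14).
New equilibrium: consumers pay $88, suppliers receive $74, q = 375.5. (Wedge: pb − ps = 14.)
Revenue = t · Q = 14 · 375.5 = $5257.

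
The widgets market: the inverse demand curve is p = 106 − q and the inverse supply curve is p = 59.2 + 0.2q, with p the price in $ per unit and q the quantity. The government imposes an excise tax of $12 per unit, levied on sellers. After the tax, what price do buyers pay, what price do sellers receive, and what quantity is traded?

Buyers pay $77; sellers receive $65; quantity = 29.

Inverting to q(p) form: qd = 106 − p; qs = 5p − 296.
Without the tax, 106 − p = 5p − 296 gives 6p = 402, so p* = $67 and q* = 39.
With the tax collected from sellers, supply shifts: qs = 5(p − 12) − 296.
Solving gives q = 29 with buyers paying $77 and sellers receiving $65 (the $12 wedge).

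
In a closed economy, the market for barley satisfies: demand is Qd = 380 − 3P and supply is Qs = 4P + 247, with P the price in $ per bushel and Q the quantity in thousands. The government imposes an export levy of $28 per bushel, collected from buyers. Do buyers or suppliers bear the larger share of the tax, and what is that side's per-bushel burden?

Before the tax: set 380 − 3P = 4P + 247 → P* = $19, Q* = 323.
With the tax collected from buyers, demand (in seller-price terms) shifts: Qd = 380 − 3(P + 28).
New equilibrium: buyers pay $35, suppliers receive $7, Q = 275. (Wedge: Pb − Ps = 28.)
Per-bushel burden: buyers $16, suppliers $12.
Buyers take the larger share because demand is less price-elastic here (demand slope 3 vs supply slope 4).
The less price-elastic side of the market bears the larger share of a per-unit tax.

Buyers bear the larger share: $16 per bushel.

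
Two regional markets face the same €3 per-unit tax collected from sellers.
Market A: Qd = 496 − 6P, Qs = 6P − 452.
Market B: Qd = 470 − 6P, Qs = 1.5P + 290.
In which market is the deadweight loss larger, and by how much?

Market A, by €8.1.

Market A: pre-tax P* = €79, Q* = 22; post-tax Q = 13; deadweight loss = €13.5.
Market B: pre-tax P* = €24, Q* = 326; post-tax Q = 322.4; deadweight loss = €5.4.
Difference: €13.5 vs €5.4 → market A is larger by €8.1.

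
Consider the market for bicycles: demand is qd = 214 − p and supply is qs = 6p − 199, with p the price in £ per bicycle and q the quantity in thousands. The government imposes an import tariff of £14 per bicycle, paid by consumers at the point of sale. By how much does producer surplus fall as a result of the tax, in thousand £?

Producer surplus falls by £298 thousand.

Without the tax, 214 − p = 6p − 199 gives 7p = 413, so p* = £59 and q* = 155.
With the tax collected from consumers, demand (in seller-price terms) shifts: qd = 214 − (p + 14).
New equilibrium: consumers pay £71, suppliers receive £57, q = 143. (Wedge: pb − ps = 14.)
ΔPS is the trapezoid between Q = 143 and Q = 155 of height £2: ½ · (155 + 143) · 2 = £298.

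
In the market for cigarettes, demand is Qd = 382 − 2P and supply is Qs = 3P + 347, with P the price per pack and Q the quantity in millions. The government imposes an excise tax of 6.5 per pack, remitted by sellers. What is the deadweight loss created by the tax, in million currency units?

Deadweight loss = 25.35 million.

Without the tax, 382 − 2P = 3P + 347 gives 5P = 35, so P* = 7 and Q* = 368.
With the tax collected from sellers, supply shifts: Qs = 3(P − 6.5) + 347.
Solving gives Q = 360.2 with buyers paying 10.9 and sellers receiving 4.4 (the 6.5 wedge).
Quantity falls by |ΔQ| = |368 − 360.2| = 7.8.
DWL = ½ · t · |ΔQ| = ½ · 6.5 · 7.8 = 25.35.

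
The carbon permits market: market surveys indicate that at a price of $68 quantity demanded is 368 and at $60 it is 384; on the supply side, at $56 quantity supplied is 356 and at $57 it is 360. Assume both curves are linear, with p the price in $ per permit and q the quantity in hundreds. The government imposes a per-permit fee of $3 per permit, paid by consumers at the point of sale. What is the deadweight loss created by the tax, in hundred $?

Demand slope: (384 − 368)/(60 − 68) = -2, so qd = 504 − 2p.
Supply slope: (360 − 356)/(57 − 56) = 4, so qs = 4p + 132.
Without the tax, 504 − 2p = 4p + 132 gives 6p = 372, so p* = $62 and q* = 380.
With the tax collected from consumers, demand (in seller-price terms) shifts: qd = 504 − 2(p + 3).
New equilibrium: consumers pay $64, suppliers receive $61, q = 376. (Wedge: pb − ps = 3.)
Quantity falls by |ΔQ| = |380 − 376| = 4.
DWL = ½ · t · |ΔQ| = ½ · 3 · 4 = $6.

Deadweight loss = $6 hundred.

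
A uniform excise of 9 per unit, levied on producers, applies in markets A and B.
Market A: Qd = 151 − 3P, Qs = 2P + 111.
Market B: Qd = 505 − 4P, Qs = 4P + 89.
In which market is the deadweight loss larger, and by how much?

Market B, by 32.4.

Market A: pre-tax P* = 8, Q* = 127; post-tax Q = 116.2; deadweight loss = 48.6.
Market B: pre-tax P* = 52, Q* = 297; post-tax Q = 279; deadweight loss = 81.
Difference: 48.6 vs 81 → market B is larger by 32.4.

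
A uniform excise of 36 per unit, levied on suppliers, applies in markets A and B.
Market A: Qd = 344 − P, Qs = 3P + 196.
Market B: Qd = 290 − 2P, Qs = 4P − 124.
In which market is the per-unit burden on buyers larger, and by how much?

Market A, by 3.

Market A: pre-tax P* = 37, Q* = 307; post-tax Q = 280; per-unit burden on buyers = 27.
Market B: pre-tax P* = 69, Q* = 152; post-tax Q = 104; per-unit burden on buyers = 24.
Difference: 27 vs 24 → market A is larger by 3.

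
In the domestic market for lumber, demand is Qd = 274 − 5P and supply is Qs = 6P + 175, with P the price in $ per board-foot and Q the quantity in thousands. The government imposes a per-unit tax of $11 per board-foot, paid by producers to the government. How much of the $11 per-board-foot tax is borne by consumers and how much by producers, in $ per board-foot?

Without the tax, 274 − 5P = 6P + 175 gives 11P = 99, so P* = $9 and Q* = 229.
With the tax collected from producers, supply shifts: Qs = 6(P − 11) + 175.
New equilibrium: consumers pay $15, producers receive $4, Q = 199. (Wedge: Pb − Ps = 11.)
Burden on consumers: $6; on producers: $5. (They sum to $11.)
The less price-elastic side of the market bears the larger share of a per-unit tax.

Consumers bear $6 per board-foot; producers bear $5 per board-foot.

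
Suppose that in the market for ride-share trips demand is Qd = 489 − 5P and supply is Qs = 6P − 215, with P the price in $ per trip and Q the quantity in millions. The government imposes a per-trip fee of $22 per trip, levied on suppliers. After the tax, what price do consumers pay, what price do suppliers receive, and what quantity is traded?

Consumers pay $76; suppliers receive $54; quantity = 109.

Without the tax, 489 − 5P = 6P − 215 gives 11P = 704, so P* = $64 and Q* = 169.
With the tax collected from suppliers, supply shifts: Qs = 6(P − 22) − 215.
New equilibrium: consumers pay $76, suppliers receive $54, Q = 109. (Wedge: Pb − Ps = 22.)
The less price-elastic side of the market bears the larger share of a per-unit tax.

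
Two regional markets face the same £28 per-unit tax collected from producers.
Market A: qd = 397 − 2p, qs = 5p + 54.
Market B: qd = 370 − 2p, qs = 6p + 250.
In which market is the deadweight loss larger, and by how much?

Market A: pre-tax p* = £49, q* = 299; post-tax q = 259; deadweight loss = £560.
Market B: pre-tax p* = £15, q* = 340; post-tax q = 298; deadweight loss = £588.
Difference: £560 vs £588 → market B is larger by £28.

Market B, by £28.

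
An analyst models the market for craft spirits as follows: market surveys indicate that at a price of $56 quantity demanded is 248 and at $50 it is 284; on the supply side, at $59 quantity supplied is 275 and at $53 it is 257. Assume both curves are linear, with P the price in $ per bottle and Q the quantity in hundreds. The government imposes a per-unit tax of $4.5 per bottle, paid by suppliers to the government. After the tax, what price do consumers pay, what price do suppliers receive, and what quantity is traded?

Consumers pay $55.5; suppliers receive $51; quantity = 251.

Demand slope: (284 − 248)/(50 − 56) = -6, so Qd = 584 − 6P.
Supply slope: (257 − 275)/(53 − 59) = 3, so Qs = 3P + 98.
Before the tax: set 584 − 6P = 3P + 98 → P* = $54, Q* = 260.
With the tax collected from suppliers, supply shifts: Qs = 3(P − 4.5) + 98.
New equilibrium: consumers pay $55.5, suppliers receive $51, Q = 251. (Wedge: Pb − Ps = 4.5.)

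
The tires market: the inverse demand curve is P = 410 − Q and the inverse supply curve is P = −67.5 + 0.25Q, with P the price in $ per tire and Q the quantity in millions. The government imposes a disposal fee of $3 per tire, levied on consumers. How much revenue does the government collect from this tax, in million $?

Tax revenue = $1138.8 million.

Inverting to Q(P) form: Qd = 410 − P; Qs = 4P + 270.
Without the tax, 410 − P = 4P + 270 gives 5P = 140, so P* = $28 and Q* = 382.
With the tax collected from consumers, demand (in seller-price terms) shifts: Qd = 410 − (P + 3).
Solving gives Q = 379.6 with consumers paying $30.4 and sellers receiving $27.4 (the $3 wedge).
Revenue = t · Q = 3 · 379.6 = $1138.8.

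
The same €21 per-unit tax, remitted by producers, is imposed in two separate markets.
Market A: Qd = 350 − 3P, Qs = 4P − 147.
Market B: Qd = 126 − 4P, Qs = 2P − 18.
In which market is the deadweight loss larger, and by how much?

Market A: pre-tax P* = €71, Q* = 137; post-tax Q = 101; deadweight loss = €378.
Market B: pre-tax P* = €24, Q* = 30; post-tax Q = 2; deadweight loss = €294.
Difference: €378 vs €294 → market A is larger by €84.

Market A, by €84.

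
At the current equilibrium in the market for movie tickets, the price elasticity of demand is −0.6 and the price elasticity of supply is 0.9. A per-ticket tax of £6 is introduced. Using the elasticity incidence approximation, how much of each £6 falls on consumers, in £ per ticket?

Consumers bear ≈ £3.6 per ticket.

Incidence ratio: consumers' share ≈ εs / (εs + |εd|) = 0.9 / (0.9 + 0.6) = 0.6.
So consumers bear ≈ 0.6 × £6 = £3.6; producers bear £2.4.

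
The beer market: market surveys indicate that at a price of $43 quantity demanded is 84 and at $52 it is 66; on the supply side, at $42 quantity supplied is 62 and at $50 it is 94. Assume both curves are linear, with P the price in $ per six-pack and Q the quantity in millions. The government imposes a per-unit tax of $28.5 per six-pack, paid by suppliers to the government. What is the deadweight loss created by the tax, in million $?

Demand slope: (66 − 84)/(52 − 43) = -2, so Qd = 170 − 2P.
Supply slope: (94 − 62)/(50 − 42) = 4, so Qs = 4P − 106.
Without the tax, 170 − 2P = 4P − 106 gives 6P = 276, so P* = $46 and Q* = 78.
With the tax collected from suppliers, supply shifts: Qs = 4(P − 28.5) − 106.
Solving gives Q = 40 with buyers paying $65 and suppliers receiving $36.5 (the $28.5 wedge).
Quantity falls by |ΔQ| = |78 − 40| = 38.
DWL = ½ · t · |ΔQ| = ½ · 28.5 · 38 = $541.5.

Deadweight loss = $541.5 million.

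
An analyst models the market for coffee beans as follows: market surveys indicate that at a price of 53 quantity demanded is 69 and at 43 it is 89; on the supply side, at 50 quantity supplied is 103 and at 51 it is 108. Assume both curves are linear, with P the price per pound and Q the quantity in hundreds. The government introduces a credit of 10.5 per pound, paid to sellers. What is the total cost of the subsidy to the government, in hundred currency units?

Demand slope: (89 − 69)/(43 − 53) = -2, so Qd = 175 − 2P.
Supply slope: (108 − 103)/(51 − 50) = 5, so Qs = 5P − 147.
Without the subsidy, 175 − 2P = 5P − 147 gives 7P = 322, so P* = 46 and Q* = 83.
With a per-unit subsidy paid to sellers, each receives P + 10.5 per unit sold, so supply becomes Qs = 5(P + 10.5) − 147.
Solving gives Q = 98 with consumers paying 38.5 and sellers receiving 49 (the 10.5 wedge).
Outlay = t · Q = 10.5 · 98 = 1029.

Government outlay = 1029 hundred.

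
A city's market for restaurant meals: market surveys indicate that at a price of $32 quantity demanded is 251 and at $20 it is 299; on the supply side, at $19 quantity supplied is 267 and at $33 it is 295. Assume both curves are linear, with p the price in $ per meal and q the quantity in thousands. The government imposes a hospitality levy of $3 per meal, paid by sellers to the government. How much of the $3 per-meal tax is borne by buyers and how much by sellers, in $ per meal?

Buyers bear $1 per meal; sellers bear $2 per meal.

Demand slope: (299 − 251)/(20 − 32) = -4, so qd = 379 − 4p.
Supply slope: (295 − 267)/(33 − 19) = 2, so qs = 2p + 229.
Before the tax: set 379 − 4p = 2p + 229 → p* = $25, q* = 279.
With the tax collected from sellers, supply shifts: qs = 2(p − 3) + 229.
Solving gives q = 275 with buyers paying $26 and sellers receiving $23 (the $3 wedge).
Burden on buyers: $1; on sellers: $2. (They sum to $3.)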